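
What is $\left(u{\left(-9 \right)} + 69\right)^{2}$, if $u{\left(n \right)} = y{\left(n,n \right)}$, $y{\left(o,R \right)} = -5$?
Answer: $4096$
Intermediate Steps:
$u{\left(n \right)} = -5$
$\left(u{\left(-9 \right)} + 69\right)^{2} = \left(-5 + 69\right)^{2} = 64^{2} = 4096$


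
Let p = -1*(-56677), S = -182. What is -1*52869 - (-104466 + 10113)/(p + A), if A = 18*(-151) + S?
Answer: -2843041860/53777 ≈ -52867.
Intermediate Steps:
p = 56677
A = -2900 (A = 18*(-151) - 182 = -2718 - 182 = -2900)
-1*52869 - (-104466 + 10113)/(p + A) = -1*52869 - (-104466 + 10113)/(56677 - 2900) = -52869 - (-94353)/53777 = -52869 - 1*(-94353/53777) = -52869 + 94353/53777 = -2843041860/53777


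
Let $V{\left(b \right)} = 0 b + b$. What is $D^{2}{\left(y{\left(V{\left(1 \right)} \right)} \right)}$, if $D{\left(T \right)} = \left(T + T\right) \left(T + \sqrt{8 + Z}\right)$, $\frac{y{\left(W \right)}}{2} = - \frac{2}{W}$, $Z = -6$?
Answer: $1152 - 512 \sqrt{2} \approx 427.92$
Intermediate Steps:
$V{\left(b \right)} = b$ ($V{\left(b \right)} = 0 + b = b$)
$y{\left(W \right)} = - \frac{4}{W}$ ($y{\left(W \right)} = 2 \left(- \frac{2}{W}\right) = - \frac{4}{W}$)
$D{\left(T \right)} = 2 T \left(T + \sqrt{2}\right)$ ($D{\left(T \right)} = \left(T + T\right) \left(T + \sqrt{8 - 6}\right) = 2 T \left(T + \sqrt{2}\right)$)
$D^{2}{\left(y{\left(V{\left(1 \right)} \right)} \right)} = \left(2 \left(- \frac{4}{1}\right) \left(- \frac{4}{1} + \sqrt{2}\right)\right)^{2} = \left(2 \left(\left(-4\right) 1\right) \left(\left(-4\right) 1 + \sqrt{2}\right)\right)^{2} = \left(2 \left(-4\right) \left(-4 + \sqrt{2}\right)\right)^{2} = \left(32 - 8 \sqrt{2}\right)^{2}$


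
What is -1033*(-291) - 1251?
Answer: 299352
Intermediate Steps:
-1033*(-291) - 1251 = 300603 - 1251 = 299352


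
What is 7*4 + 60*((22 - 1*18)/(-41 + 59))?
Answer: 124/3 ≈ 41.333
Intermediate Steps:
7*4 + 60*((22 - 1*18)/(-41 + 59)) = 28 + 60*((22 - 18)/18) = 28 + 60*(4*(1/18)) = 28 + 60*(2/9) = 28 + 40/3 = 124/3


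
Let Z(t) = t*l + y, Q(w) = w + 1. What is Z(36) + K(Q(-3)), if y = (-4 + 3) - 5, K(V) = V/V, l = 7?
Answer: 247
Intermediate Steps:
Q(w) = 1 + w
K(V) = 1
y = -6 (y = -1 - 5 = -6)
Z(t) = -6 + 7*t (Z(t) = t*7 - 6 = 7*t - 6 = -6 + 7*t)
Z(36) + K(Q(-3)) = (-6 + 7*36) + 1 = (-6 + 252) + 1 = 246 + 1 = 247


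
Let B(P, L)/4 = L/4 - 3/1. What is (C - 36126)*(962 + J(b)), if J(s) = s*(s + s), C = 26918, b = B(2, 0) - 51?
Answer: -81951200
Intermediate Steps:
B(P, L) = -12 + L (B(P, L) = 4*(L/4 - 3/1) = 4*(L*(¼) - 3*1) = 4*(L/4 - 3) = 4*(-3 + L/4) = -12 + L)
b = -63 (b = (-12 + 0) - 51 = -12 - 51 = -63)
J(s) = 2*s² (J(s) = s*(2*s) = 2*s²)
(C - 36126)*(962 + J(b)) = (26918 - 36126)*(962 + 2*(-63)²) = -9208*(962 + 2*3969) = -9208*(962 + 7938) = -9208*8900 = -81951200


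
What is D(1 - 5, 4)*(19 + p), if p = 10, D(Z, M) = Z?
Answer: -116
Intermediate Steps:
D(1 - 5, 4)*(19 + p) = (1 - 5)*(19 + 10) = -4*29 = -116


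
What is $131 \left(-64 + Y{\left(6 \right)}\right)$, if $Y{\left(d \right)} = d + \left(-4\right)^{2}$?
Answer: $-5502$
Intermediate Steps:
$Y{\left(d \right)} = 16 + d$ ($Y{\left(d \right)} = d + 16 = 16 + d$)
$131 \left(-64 + Y{\left(6 \right)}\right) = 131 \left(-64 + \left(16 + 6\right)\right) = 131 \left(-64 + 22\right) = 131 \left(-42\right) = -5502$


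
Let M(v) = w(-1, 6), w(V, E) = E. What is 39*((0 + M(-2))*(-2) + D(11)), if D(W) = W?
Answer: -39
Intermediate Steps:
M(v) = 6
39*((0 + M(-2))*(-2) + D(11)) = 39*((0 + 6)*(-2) + 11) = 39*(6*(-2) + 11) = 39*(-12 + 11) = 39*(-1) = -39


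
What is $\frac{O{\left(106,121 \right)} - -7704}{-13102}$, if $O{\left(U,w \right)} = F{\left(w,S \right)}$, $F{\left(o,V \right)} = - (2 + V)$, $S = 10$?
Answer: $- \frac{3846}{6551} \approx -0.58709$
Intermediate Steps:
$F{\left(o,V \right)} = -2 - V$
$O{\left(U,w \right)} = -12$ ($O{\left(U,w \right)} = -2 - 10 = -12$)
$\frac{O{\left(106,121 \right)} - -7704}{-13102} = \frac{-12 - -7704}{-13102} = \left(-12 + 7704\right) \left(- \frac{1}{13102}\right) = 7692 \left(- \frac{1}{13102}\right) = - \frac{3846}{6551}$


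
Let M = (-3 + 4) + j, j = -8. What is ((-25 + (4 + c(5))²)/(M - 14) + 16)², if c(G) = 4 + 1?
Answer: 1600/9 ≈ 177.78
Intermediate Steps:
c(G) = 5
M = -7 (M = (-3 + 4) - 8 = 1 - 8 = -7)
((-25 + (4 + c(5))²)/(M - 14) + 16)² = ((-25 + (4 + 5)²)/(-7 - 14) + 16)² = ((-25 + 9²)/(-21) + 16)² = ((-25 + 81)*(-1/21) + 16)² = (56*(-1/21) + 16)² = (-8/3 + 16)² = (40/3)² = 1600/9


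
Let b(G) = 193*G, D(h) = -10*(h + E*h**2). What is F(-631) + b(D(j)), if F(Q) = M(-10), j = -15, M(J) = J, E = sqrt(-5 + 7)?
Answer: 28940 - 434250*sqrt(2) ≈ -5.8518e+5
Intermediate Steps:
E = sqrt(2) ≈ 1.4142
F(Q) = -10
D(h) = -10*h - 10*sqrt(2)*h**2 (D(h) = -10*(h + sqrt(2)*h**2) = -10*h - 10*sqrt(2)*h**2)
F(-631) + b(D(j)) = -10 + 193*(-10*(-15)*(1 - 15*sqrt(2))) = -10 + 193*(150 - 2250*sqrt(2)) = -10 + (28950 - 434250*sqrt(2)) = 28940 - 434250*sqrt(2)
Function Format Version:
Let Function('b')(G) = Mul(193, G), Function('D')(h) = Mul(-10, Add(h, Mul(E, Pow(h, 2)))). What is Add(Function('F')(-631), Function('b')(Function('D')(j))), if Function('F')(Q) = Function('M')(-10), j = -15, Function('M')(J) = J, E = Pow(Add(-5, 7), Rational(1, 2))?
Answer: Add(28940, Mul(-434250, Pow(2, Rational(1, 2)))) ≈ -5.8518e+5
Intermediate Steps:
E = Pow(2, Rational(1, 2)) ≈ 1.4142
Function('F')(Q) = -10
Function('D')(h) = Add(Mul(-10, h), Mul(-10, Pow(2, Rational(1, 2)), Pow(h, 2))) (Function('D')(h) = Mul(-10, Add(h, Mul(Pow(2, Rational(1, 2)), Pow(h, 2)))) = Add(Mul(-10, h), Mul(-10, Pow(2, Rational(1, 2)), Pow(h, 2))))
Add(Function('F')(-631), Function('b')(Function('D')(j))) = Add(-10, Mul(193, Mul(-10, -15, Add(1, Mul(-15, Pow(2, Rational(1, 2))))))) = Add(-10, Mul(193, Add(150, Mul(-2250, Pow(2, Rational(1, 2)))))) = Add(-10, Add(28950, Mul(-434250, Pow(2, Rational(1, 2))))) = Add(28940, Mul(-434250, Pow(2, Rational(1, 2))))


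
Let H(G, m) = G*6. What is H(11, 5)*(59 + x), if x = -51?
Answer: 528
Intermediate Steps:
H(G, m) = 6*G
H(11, 5)*(59 + x) = (6*11)*(59 - 51) = 66*8 = 528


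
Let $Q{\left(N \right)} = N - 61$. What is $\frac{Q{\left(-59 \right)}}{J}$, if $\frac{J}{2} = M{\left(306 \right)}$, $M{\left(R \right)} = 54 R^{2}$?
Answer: $- \frac{5}{421362} \approx -1.1866 \cdot 10^{-5}$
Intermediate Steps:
$J = 10112688$ ($J = 2 \cdot 54 \cdot 306^{2} = 2 \cdot 54 \cdot 93636 = 2 \cdot 5056344 = 10112688$)
$Q{\left(N \right)} = -61 + N$
$\frac{Q{\left(-59 \right)}}{J} = \frac{-61 - 59}{10112688} = \left(-120\right) \frac{1}{10112688} = - \frac{5}{421362}$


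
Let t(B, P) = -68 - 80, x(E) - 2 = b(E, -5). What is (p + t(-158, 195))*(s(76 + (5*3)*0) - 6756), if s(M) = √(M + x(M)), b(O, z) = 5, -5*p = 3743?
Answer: 30287148/5 - 4483*√83/5 ≈ 6.0493e+6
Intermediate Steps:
p = -3743/5 (p = -⅕*3743 = -3743/5 ≈ -748.60)
x(E) = 7 (x(E) = 2 + 5 = 7)
t(B, P) = -148
s(M) = √(7 + M) (s(M) = √(M + 7) = √(7 + M))
(p + t(-158, 195))*(s(76 + (5*3)*0) - 6756) = (-3743/5 - 148)*(√(7 + (76 + (5*3)*0)) - 6756) = -4483*(√(7 + (76 + 15*0)) - 6756)/5 = -4483*(√(7 + (76 + 0)) - 6756)/5 = -4483*(√(7 + 76) - 6756)/5 = -4483*(√83 - 6756)/5 = -4483*(-6756 + √83)/5 = 30287148/5 - 4483*√83/5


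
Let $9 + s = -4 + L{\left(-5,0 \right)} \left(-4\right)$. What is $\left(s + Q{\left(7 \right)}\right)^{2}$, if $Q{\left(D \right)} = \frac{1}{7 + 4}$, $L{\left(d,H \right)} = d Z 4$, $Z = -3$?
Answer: $\frac{7739524}{121} \approx 63963.0$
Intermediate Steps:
$L{\left(d,H \right)} = - 12 d$ ($L{\left(d,H \right)} = d \left(-3\right) 4 = - 3 d 4 = - 12 d$)
$Q{\left(D \right)} = \frac{1}{11}$
$s = -253$ ($s = -9 + \left(-4 + \left(-12\right) \left(-5\right) \left(-4\right)\right) = -9 + \left(-4 + 60 \left(-4\right)\right) = -9 - 244 = -253$)
$\left(s + Q{\left(7 \right)}\right)^{2} = \left(-253 + \frac{1}{11}\right)^{2} = \left(- \frac{2782}{11}\right)^{2} = \frac{7739524}{121}$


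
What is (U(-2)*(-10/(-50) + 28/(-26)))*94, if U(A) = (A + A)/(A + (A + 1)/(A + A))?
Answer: -85728/455 ≈ -188.41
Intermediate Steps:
U(A) = 2*A/(A + (1 + A)/(2*A)) (U(A) = (2*A)/(A + (1 + A)/((2*A))) = (2*A)/(A + (1 + A)*(1/(2*A))) = (2*A)/(A + (1 + A)/(2*A)) = 2*A/(A + (1 + A)/(2*A)))
(U(-2)*(-10/(-50) + 28/(-26)))*94 = ((4*(-2)**2/(1 - 2 + 2*(-2)**2))*(-10/(-50) + 28/(-26)))*94 = ((4*4/(1 - 2 + 2*4))*(-10*(-1/50) + 28*(-1/26)))*94 = ((4*4/(1 - 2 + 8))*(1/5 - 14/13))*94 = ((4*4/7)*(-57/65))*94 = ((4*4*(1/7))*(-57/65))*94 = ((16/7)*(-57/65))*94 = -912/455*94 = -85728/455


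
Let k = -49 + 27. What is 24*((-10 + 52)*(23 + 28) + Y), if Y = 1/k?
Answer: 565476/11 ≈ 51407.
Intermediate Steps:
k = -22
Y = -1/22 (Y = 1/(-22) = -1/22 ≈ -0.045455)
24*((-10 + 52)*(23 + 28) + Y) = 24*((-10 + 52)*(23 + 28) - 1/22) = 24*(42*51 - 1/22) = 24*(2142 - 1/22) = 24*(47123/22) = 565476/11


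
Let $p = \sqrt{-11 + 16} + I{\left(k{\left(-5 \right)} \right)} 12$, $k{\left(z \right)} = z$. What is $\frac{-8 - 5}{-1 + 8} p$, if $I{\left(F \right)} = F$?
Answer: $\frac{780}{7} - \frac{13 \sqrt{5}}{7} \approx 107.28$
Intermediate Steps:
$p = -60 + \sqrt{5}$ ($p = \sqrt{-11 + 16} - 60 = \sqrt{5} - 60 = -60 + \sqrt{5} \approx -57.764$)
$\frac{-8 - 5}{-1 + 8} p = \frac{-8 - 5}{-1 + 8} \left(-60 + \sqrt{5}\right) = - \frac{13}{7} \left(-60 + \sqrt{5}\right) = \left(-13\right) \frac{1}{7} \left(-60 + \sqrt{5}\right) = - \frac{13 \left(-60 + \sqrt{5}\right)}{7} = \frac{780}{7} - \frac{13 \sqrt{5}}{7}$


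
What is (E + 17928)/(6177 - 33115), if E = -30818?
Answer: 6445/13469 ≈ 0.47851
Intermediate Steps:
(E + 17928)/(6177 - 33115) = (-30818 + 17928)/(6177 - 33115) = -12890/(-26938) = -12890*(-1/26938) = 6445/13469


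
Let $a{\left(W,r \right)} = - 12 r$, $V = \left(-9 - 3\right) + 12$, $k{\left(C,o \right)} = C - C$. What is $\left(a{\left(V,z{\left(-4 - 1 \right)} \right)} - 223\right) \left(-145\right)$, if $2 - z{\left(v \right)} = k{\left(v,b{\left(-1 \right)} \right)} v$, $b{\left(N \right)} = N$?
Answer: $35815$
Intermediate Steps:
$k{\left(C,o \right)} = 0$
$z{\left(v \right)} = 2$ ($z{\left(v \right)} = 2 - 0 v = 2 - 0 = 2 + 0 = 2$)
$V = 0$ ($V = -12 + 12 = 0$)
$\left(a{\left(V,z{\left(-4 - 1 \right)} \right)} - 223\right) \left(-145\right) = \left(\left(-12\right) 2 - 223\right) \left(-145\right) = \left(-24 - 223\right) \left(-145\right) = \left(-247\right) \left(-145\right) = 35815$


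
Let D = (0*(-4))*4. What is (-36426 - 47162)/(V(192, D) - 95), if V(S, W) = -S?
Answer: 83588/287 ≈ 291.25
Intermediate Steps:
D = 0 (D = 0*4 = 0)
(-36426 - 47162)/(V(192, D) - 95) = (-36426 - 47162)/(-1*192 - 95) = -83588/(-192 - 95) = -83588/(-287) = -83588*(-1/287) = 83588/287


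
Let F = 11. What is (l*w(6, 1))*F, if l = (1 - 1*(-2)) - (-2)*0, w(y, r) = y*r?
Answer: 198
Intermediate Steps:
w(y, r) = r*y
l = 3 (l = (1 + 2) - 1*0 = 3 + 0 = 3)
(l*w(6, 1))*F = (3*(1*6))*11 = (3*6)*11 = 18*11 = 198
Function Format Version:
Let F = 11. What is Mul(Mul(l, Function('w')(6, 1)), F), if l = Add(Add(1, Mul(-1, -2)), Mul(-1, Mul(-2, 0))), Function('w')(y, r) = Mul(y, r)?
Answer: 198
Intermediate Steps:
Function('w')(y, r) = Mul(r, y)
l = 3 (l = Add(Add(1, 2), Mul(-1, 0)) = Add(3, 0) = 3)
Mul(Mul(l, Function('w')(6, 1)), F) = Mul(Mul(3, Mul(1, 6)), 11) = Mul(Mul(3, 6), 11) = Mul(18, 11) = 198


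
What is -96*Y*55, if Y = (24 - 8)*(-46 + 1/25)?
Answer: 19413504/5 ≈ 3.8827e+6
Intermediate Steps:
Y = -18384/25 (Y = 16*(-46 + 1/25) = 16*(-1149/25) = -18384/25 ≈ -735.36)
-96*Y*55 = -96*(-18384/25)*55 = (1764864/25)*55 = 19413504/5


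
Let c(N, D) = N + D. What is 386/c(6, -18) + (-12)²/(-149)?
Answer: -29621/894 ≈ -33.133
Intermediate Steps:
c(N, D) = D + N
386/c(6, -18) + (-12)²/(-149) = 386/(-18 + 6) + (-12)²/(-149) = 386/(-12) + 144*(-1/149) = 386*(-1/12) - 144/149 = -193/6 - 144/149 = -29621/894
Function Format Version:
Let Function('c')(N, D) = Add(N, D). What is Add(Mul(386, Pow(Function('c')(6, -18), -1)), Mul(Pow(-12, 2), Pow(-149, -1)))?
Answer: Rational(-29621, 894) ≈ -33.133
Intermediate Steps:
Function('c')(N, D) = Add(D, N)
Add(Mul(386, Pow(Function('c')(6, -18), -1)), Mul(Pow(-12, 2), Pow(-149, -1))) = Add(Mul(386, Pow(Add(-18, 6), -1)), Mul(Pow(-12, 2), Pow(-149, -1))) = Add(Mul(386, Pow(-12, -1)), Mul(144, Rational(-1, 149))) = Add(Mul(386, Rational(-1, 12)), Rational(-144, 149)) = Add(Rational(-193, 6), Rational(-144, 149)) = Rational(-29621, 894)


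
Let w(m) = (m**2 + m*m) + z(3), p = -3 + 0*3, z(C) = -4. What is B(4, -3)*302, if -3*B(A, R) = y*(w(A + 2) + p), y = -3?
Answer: 19630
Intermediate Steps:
p = -3 (p = -3 + 0 = -3)
w(m) = -4 + 2*m**2 (w(m) = (m**2 + m*m) - 4 = (m**2 + m**2) - 4 = 2*m**2 - 4 = -4 + 2*m**2)
B(A, R) = -7 + 2*(2 + A)**2 (B(A, R) = -(-1)*((-4 + 2*(A + 2)**2) - 3) = -(-1)*((-4 + 2*(2 + A)**2) - 3) = -(-1)*(-7 + 2*(2 + A)**2) = -(21 - 6*(2 + A)**2)/3 = -7 + 2*(2 + A)**2)
B(4, -3)*302 = (-7 + 2*(2 + 4)**2)*302 = (-7 + 2*6**2)*302 = (-7 + 2*36)*302 = (-7 + 72)*302 = 65*302 = 19630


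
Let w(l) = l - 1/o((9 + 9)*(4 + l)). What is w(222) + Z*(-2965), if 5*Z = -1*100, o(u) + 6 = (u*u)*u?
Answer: 4007009280000371/67319802426 ≈ 59522.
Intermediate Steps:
o(u) = -6 + u³ (o(u) = -6 + (u*u)*u = -6 + u²*u = -6 + u³)
Z = -20 (Z = (-1*100)/5 = (⅕)*(-100) = -20)
w(l) = l - 1/(-6 + (72 + 18*l)³) (w(l) = l - 1/(-6 + ((9 + 9)*(4 + l))³) = l - 1/(-6 + (18*(4 + l))³) = l - 1/(-6 + (72 + 18*l)³))
w(222) + Z*(-2965) = (222 - 1/(-6 + (72 + 18*222)³)) - 20*(-2965) = (222 - 1/(-6 + (72 + 3996)³)) + 59300 = (222 - 1/(-6 + 4068³)) + 59300 = (222 - 1/(-6 + 67319802432)) + 59300 = (222 - 1/67319802426) + 59300 = 14944996138571/67319802426 + 59300 = 4007009280000371/67319802426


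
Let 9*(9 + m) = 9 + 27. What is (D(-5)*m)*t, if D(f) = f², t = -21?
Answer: 2625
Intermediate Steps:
m = -5 (m = -9 + (9 + 27)/9 = -9 + (⅑)*36 = -9 + 4 = -5)
(D(-5)*m)*t = ((-5)²*(-5))*(-21) = (25*(-5))*(-21) = -125*(-21) = 2625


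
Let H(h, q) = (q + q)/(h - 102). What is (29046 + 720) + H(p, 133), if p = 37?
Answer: 1934524/65 ≈ 29762.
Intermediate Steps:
H(h, q) = 2*q/(-102 + h) (H(h, q) = (2*q)/(-102 + h) = 2*q/(-102 + h))
(29046 + 720) + H(p, 133) = (29046 + 720) + 2*133/(-102 + 37) = 29766 + 2*133/(-65) = 29766 + 2*133*(-1/65) = 29766 - 266/65 = 1934524/65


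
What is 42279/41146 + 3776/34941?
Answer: 1632637835/1437682386 ≈ 1.1356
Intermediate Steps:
42279/41146 + 3776/34941 = 1632637835/1437682386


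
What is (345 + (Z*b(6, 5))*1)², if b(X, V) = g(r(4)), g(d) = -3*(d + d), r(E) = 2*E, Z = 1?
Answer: 88209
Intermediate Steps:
g(d) = -6*d
b(X, V) = -48 (b(X, V) = -12*4 = -6*8 = -48)
(345 + (Z*b(6, 5))*1)² = (345 + (1*(-48))*1)² = (345 - 48*1)² = (345 - 48)² = 297² = 88209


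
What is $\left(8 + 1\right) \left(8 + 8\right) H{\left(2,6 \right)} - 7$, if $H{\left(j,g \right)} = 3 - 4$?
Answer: $-151$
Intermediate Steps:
$H{\left(j,g \right)} = -1$
$\left(8 + 1\right) \left(8 + 8\right) H{\left(2,6 \right)} - 7 = \left(8 + 1\right) \left(8 + 8\right) \left(-1\right) - 7 = 9 \cdot 16 \left(-1\right) - 7 = 144 \left(-1\right) - 7 = -144 - 7 = -151$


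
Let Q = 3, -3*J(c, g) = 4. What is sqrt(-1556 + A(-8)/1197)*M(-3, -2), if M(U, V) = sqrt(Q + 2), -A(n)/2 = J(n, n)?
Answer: 2*I*sqrt(2786809515)/1197 ≈ 88.204*I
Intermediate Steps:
J(c, g) = -4/3 (J(c, g) = -1/3*4 = -4/3)
A(n) = 8/3 (A(n) = -2*(-4/3) = 8/3)
M(U, V) = sqrt(5) (M(U, V) = sqrt(3 + 2) = sqrt(5))
sqrt(-1556 + A(-8)/1197)*M(-3, -2) = sqrt(-1556 + (8/3)/1197)*sqrt(5) = sqrt(-1556 + (8/3)*(1/1197))*sqrt(5) = sqrt(-1556 + 8/3591)*sqrt(5) = sqrt(-5587588/3591)*sqrt(5) = (2*I*sqrt(557361903)/1197)*sqrt(5) = 2*I*sqrt(2786809515)/1197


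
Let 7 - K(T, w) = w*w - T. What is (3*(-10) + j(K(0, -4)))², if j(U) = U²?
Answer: 2601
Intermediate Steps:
K(T, w) = 7 + T - w² (K(T, w) = 7 - (w*w - T) = 7 - (w² - T) = 7 + (T - w²) = 7 + T - w²)
(3*(-10) + j(K(0, -4)))² = (3*(-10) + (7 + 0 - 1*(-4)²)²)² = (-30 + (7 + 0 - 1*16)²)² = (-30 + (7 + 0 - 16)²)² = (-30 + (-9)²)² = (-30 + 81)² = 51² = 2601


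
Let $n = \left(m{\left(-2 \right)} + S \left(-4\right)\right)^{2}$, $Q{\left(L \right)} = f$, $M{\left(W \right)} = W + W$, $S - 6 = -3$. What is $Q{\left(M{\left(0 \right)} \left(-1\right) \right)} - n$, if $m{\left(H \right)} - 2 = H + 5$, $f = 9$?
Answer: $-40$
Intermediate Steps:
$S = 3$ ($S = 6 - 3 = 3$)
$M{\left(W \right)} = 2 W$
$m{\left(H \right)} = 7 + H$ ($m{\left(H \right)} = 2 + \left(H + 5\right) = 2 + \left(5 + H\right) = 7 + H$)
$Q{\left(L \right)} = 9$
$n = 49$ ($n = \left(\left(7 - 2\right) + 3 \left(-4\right)\right)^{2} = \left(5 - 12\right)^{2} = \left(-7\right)^{2} = 49$)
$Q{\left(M{\left(0 \right)} \left(-1\right) \right)} - n = 9 - 49 = -40$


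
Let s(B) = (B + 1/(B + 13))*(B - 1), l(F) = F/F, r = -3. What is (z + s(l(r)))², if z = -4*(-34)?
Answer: 18496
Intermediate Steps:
z = 136
l(F) = 1
s(B) = (-1 + B)*(B + 1/(13 + B)) (s(B) = (B + 1/(13 + B))*(-1 + B) = (-1 + B)*(B + 1/(13 + B)))
(z + s(l(r)))² = (136 + (-1 + 1³ - 12*1 + 12*1²)/(13 + 1))² = (136 + (-1 + 1 - 12 + 12*1)/14)² = (136 + (-1 + 1 - 12 + 12)/14)² = (136 + (1/14)*0)² = (136 + 0)² = 136² = 18496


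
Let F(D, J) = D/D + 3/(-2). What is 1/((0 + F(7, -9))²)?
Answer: 4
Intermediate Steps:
F(D, J) = -½ (F(D, J) = 1 + 3*(-½) = 1 - 3/2 = -½)
1/((0 + F(7, -9))²) = 1/((0 - ½)²) = 1/((-½)²) = 1/(¼) = 4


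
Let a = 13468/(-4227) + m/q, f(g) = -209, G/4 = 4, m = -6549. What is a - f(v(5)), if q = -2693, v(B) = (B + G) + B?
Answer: 2370525298/11383311 ≈ 208.25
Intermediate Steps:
G = 16 (G = 4*4 = 16)
v(B) = 16 + 2*B (v(B) = (B + 16) + B = (16 + B) + B = 16 + 2*B)
a = -8586701/11383311 (a = 13468/(-4227) - 6549/(-2693) = 13468*(-1/4227) - 6549*(-1/2693) = -13468/4227 + 6549/2693 = -8586701/11383311 ≈ -0.75432)
a - f(v(5)) = -8586701/11383311 - 1*(-209) = -8586701/11383311 + 209 = 2370525298/11383311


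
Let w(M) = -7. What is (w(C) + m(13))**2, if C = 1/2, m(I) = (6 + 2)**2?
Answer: 3249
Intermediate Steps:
m(I) = 64 (m(I) = 8**2 = 64)
C = 1/2 (C = 1*(1/2) = 1/2 ≈ 0.50000)
(w(C) + m(13))**2 = (-7 + 64)**2 = 57**2 = 3249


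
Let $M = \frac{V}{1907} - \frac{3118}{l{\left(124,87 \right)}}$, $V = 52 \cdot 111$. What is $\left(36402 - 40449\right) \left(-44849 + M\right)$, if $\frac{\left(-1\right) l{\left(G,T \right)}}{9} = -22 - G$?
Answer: $\frac{75800914432940}{417633} \approx 1.815 \cdot 10^{8}$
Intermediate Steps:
$l{\left(G,T \right)} = 198 + 9 G$ ($l{\left(G,T \right)} = - 9 \left(-22 - G\right) = 198 + 9 G$)
$V = 5772$
$M = \frac{819191}{1252899}$ ($M = \frac{5772}{1907} - \frac{3118}{198 + 9 \cdot 124} = 5772 \cdot \frac{1}{1907} - \frac{3118}{198 + 1116} = \frac{5772}{1907} - \frac{3118}{1314} = \frac{5772}{1907} - \frac{1559}{657} = \frac{819191}{1252899} \approx 0.65384$)
$\left(36402 - 40449\right) \left(-44849 + M\right) = \left(36402 - 40449\right) \left(-44849 + \frac{819191}{1252899}\right) = \left(-4047\right) \left(- \frac{56190448060}{1252899}\right) = \frac{75800914432940}{417633}$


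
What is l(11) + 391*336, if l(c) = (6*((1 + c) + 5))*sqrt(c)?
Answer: 131376 + 102*sqrt(11) ≈ 1.3171e+5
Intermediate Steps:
l(c) = sqrt(c)*(36 + 6*c) (l(c) = (6*(6 + c))*sqrt(c) = (36 + 6*c)*sqrt(c) = sqrt(c)*(36 + 6*c))
l(11) + 391*336 = 6*sqrt(11)*(6 + 11) + 391*336 = 6*sqrt(11)*17 + 131376 = 102*sqrt(11) + 131376 = 131376 + 102*sqrt(11)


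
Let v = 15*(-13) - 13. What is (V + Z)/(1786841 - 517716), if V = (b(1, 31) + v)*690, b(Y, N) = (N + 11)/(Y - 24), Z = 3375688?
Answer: 3230908/1269125 ≈ 2.5458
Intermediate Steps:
b(Y, N) = (11 + N)/(-24 + Y)
v = -208 (v = -195 - 13 = -208)
V = -144780 (V = ((11 + 31)/(-24 + 1) - 208)*690 = (42/(-23) - 208)*690 = (-1/23*42 - 208)*690 = (-42/23 - 208)*690 = -4826/23*690 = -144780)
(V + Z)/(1786841 - 517716) = (-144780 + 3375688)/(1786841 - 517716) = 3230908/1269125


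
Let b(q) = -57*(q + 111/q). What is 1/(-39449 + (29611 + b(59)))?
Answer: -59/785186 ≈ -7.5141e-5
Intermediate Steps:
b(q) = -6327/q - 57*q
1/(-39449 + (29611 + b(59))) = 1/(-39449 + (29611 + (-6327/59 - 57*59))) = 1/(-39449 + (29611 + (-6327*1/59 - 3363))) = 1/(-39449 + (29611 + (-6327/59 - 3363))) = 1/(-39449 + (29611 - 204744/59)) = 1/(-39449 + 1542305/59) = 1/(-785186/59) = -59/785186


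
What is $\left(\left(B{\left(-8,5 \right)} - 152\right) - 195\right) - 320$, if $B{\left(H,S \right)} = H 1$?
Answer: $-675$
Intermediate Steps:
$B{\left(H,S \right)} = H$
$\left(\left(B{\left(-8,5 \right)} - 152\right) - 195\right) - 320 = \left(\left(-8 - 152\right) - 195\right) - 320 = \left(-160 - 195\right) - 320 = -355 - 320 = -675$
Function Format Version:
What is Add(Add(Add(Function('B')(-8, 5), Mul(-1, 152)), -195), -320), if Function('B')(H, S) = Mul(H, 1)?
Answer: -675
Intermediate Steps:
Function('B')(H, S) = H
Add(Add(Add(Function('B')(-8, 5), Mul(-1, 152)), -195), -320) = Add(Add(Add(-8, Mul(-1, 152)), -195), -320) = Add(Add(Add(-8, -152), -195), -320) = Add(Add(-160, -195), -320) = Add(-355, -320) = -675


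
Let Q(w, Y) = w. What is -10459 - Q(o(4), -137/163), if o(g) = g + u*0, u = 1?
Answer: -10463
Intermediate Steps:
o(g) = g (o(g) = g + 1*0 = g + 0 = g)
-10459 - Q(o(4), -137/163) = -10459 - 1*4 = -10459 - 4 = -10463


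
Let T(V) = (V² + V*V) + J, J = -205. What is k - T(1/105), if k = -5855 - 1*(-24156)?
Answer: 204028648/11025 ≈ 18506.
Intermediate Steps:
T(V) = -205 + 2*V² (T(V) = (V² + V*V) - 205 = (V² + V²) - 205 = 2*V² - 205 = -205 + 2*V²)
k = 18301 (k = -5855 + 24156 = 18301)
k - T(1/105) = 18301 - (-205 + 2*(1/105)²) = 18301 - (-205 + 2*(1/11025)) = 18301 - (-205 + 2/11025) = 18301 - 1*(-2260123/11025) = 18301 + 2260123/11025 = 204028648/11025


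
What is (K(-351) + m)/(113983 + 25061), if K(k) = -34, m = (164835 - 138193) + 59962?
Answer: 43285/69522 ≈ 0.62261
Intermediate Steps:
m = 86604 (m = 26642 + 59962 = 86604)
(K(-351) + m)/(113983 + 25061) = (-34 + 86604)/(113983 + 25061) = 86570/139044 = 86570*(1/139044) = 43285/69522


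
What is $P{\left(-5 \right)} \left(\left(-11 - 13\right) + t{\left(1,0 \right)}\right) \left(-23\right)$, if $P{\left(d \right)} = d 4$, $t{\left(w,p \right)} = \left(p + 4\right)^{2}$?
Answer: $-3680$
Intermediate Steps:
$t{\left(w,p \right)} = \left(4 + p\right)^{2}$
$P{\left(d \right)} = 4 d$
$P{\left(-5 \right)} \left(\left(-11 - 13\right) + t{\left(1,0 \right)}\right) \left(-23\right) = 4 \left(-5\right) \left(\left(-11 - 13\right) + \left(4 + 0\right)^{2}\right) \left(-23\right) = - 20 \left(-24 + 4^{2}\right) \left(-23\right) = - 20 \left(-24 + 16\right) \left(-23\right) = \left(-20\right) \left(-8\right) \left(-23\right) = 160 \left(-23\right) = -3680$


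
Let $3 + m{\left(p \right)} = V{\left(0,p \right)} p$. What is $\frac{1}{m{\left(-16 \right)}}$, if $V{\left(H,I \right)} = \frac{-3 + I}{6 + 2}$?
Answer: $\frac{1}{35} \approx 0.028571$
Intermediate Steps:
$V{\left(H,I \right)} = - \frac{3}{8} + \frac{I}{8}$ ($V{\left(H,I \right)} = \frac{-3 + I}{8} = \left(-3 + I\right) \frac{1}{8} = - \frac{3}{8} + \frac{I}{8}$)
$m{\left(p \right)} = -3 + p \left(- \frac{3}{8} + \frac{p}{8}\right)$ ($m{\left(p \right)} = -3 + \left(- \frac{3}{8} + \frac{p}{8}\right) p = -3 + p \left(- \frac{3}{8} + \frac{p}{8}\right)$)
$\frac{1}{m{\left(-16 \right)}} = \frac{1}{-3 + \frac{1}{8} \left(-16\right) \left(-3 - 16\right)} = \frac{1}{-3 + \frac{1}{8} \left(-16\right) \left(-19\right)} = \frac{1}{-3 + 38} = \frac{1}{35}$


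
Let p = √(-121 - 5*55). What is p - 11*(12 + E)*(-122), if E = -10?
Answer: 2684 + 6*I*√11 ≈ 2684.0 + 19.9*I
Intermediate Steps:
p = 6*I*√11 (p = √(-121 - 275) = √(-396) = 6*I*√11 ≈ 19.9*I)
p - 11*(12 + E)*(-122) = 6*I*√11 - 11*(12 - 10)*(-122) = 6*I*√11 - 11*2*(-122) = 6*I*√11 - 22*(-122) = 6*I*√11 + 2684 = 2684 + 6*I*√11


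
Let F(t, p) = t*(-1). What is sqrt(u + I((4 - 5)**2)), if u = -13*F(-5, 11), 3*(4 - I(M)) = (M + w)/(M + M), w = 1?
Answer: 2*I*sqrt(138)/3 ≈ 7.8316*I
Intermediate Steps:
F(t, p) = -t
I(M) = 4 - (1 + M)/(6*M) (I(M) = 4 - (M + 1)/(3*(M + M)) = 4 - (1 + M)/(3*(2*M)) = 4 - (1 + M)*1/(2*M)/3 = 4 - (1 + M)/(6*M))
u = -65 (u = -(-13)*(-5) = -13*5 = -65)
sqrt(u + I((4 - 5)**2)) = sqrt(-65 + (-1 + 23*(4 - 5)**2)/(6*((4 - 5)**2))) = sqrt(-65 + (-1 + 23*(-1)**2)/(6*((-1)**2))) = sqrt(-65 + (1/6)*(-1 + 23*1)/1) = sqrt(-65 + (1/6)*1*(-1 + 23)) = sqrt(-65 + (1/6)*1*22) = sqrt(-65 + 11/3) = sqrt(-184/3) = 2*I*sqrt(138)/3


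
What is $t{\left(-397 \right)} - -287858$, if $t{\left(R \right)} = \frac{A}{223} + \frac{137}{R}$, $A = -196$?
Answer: $\frac{25484248235}{88531} \approx 2.8786 \cdot 10^{5}$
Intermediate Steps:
$t{\left(R \right)} = - \frac{196}{223} + \frac{137}{R}$
$t{\left(-397 \right)} - -287858 = \left(- \frac{196}{223} + \frac{137}{-397}\right) - -287858 = \left(- \frac{196}{223} + 137 \left(- \frac{1}{397}\right)\right) + 287858 = \left(- \frac{196}{223} - \frac{137}{397}\right) + 287858 = - \frac{108363}{88531} + 287858 = \frac{25484248235}{88531}$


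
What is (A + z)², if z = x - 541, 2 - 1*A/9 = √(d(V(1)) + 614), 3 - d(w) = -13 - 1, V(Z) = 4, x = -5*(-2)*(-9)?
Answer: 426880 + 11034*√631 ≈ 7.0405e+5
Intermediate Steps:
x = -90 (x = 10*(-9) = -90)
d(w) = 17 (d(w) = 3 - (-13 - 1) = 3 - 1*(-14) = 3 + 14 = 17)
A = 18 - 9*√631 (A = 18 - 9*√(17 + 614) = 18 - 9*√631 ≈ -208.08)
z = -631 (z = -90 - 541 = -631)
(A + z)² = ((18 - 9*√631) - 631)² = (-613 - 9*√631)²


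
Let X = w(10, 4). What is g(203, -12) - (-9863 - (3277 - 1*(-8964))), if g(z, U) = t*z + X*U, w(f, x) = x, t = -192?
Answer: -16920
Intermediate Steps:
X = 4
g(z, U) = -192*z + 4*U
g(203, -12) - (-9863 - (3277 - 1*(-8964))) = (-192*203 + 4*(-12)) - (-9863 - (3277 - 1*(-8964))) = (-38976 - 48) - (-9863 - (3277 + 8964)) = -39024 - (-9863 - 1*12241) = -39024 - (-9863 - 12241) = -39024 - 1*(-22104) = -39024 + 22104 = -16920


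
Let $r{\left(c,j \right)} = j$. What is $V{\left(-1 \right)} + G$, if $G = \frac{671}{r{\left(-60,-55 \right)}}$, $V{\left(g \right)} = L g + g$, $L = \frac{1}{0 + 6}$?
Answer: $- \frac{401}{30} \approx -13.367$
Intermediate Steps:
$L = \frac{1}{6} \approx 0.16667$
$V{\left(g \right)} = \frac{7 g}{6}$ ($V{\left(g \right)} = \frac{g}{6} + g = \frac{7 g}{6}$)
$G = - \frac{61}{5}$ ($G = \frac{671}{-55} = 671 \left(- \frac{1}{55}\right) = - \frac{61}{5} \approx -12.2$)
$V{\left(-1 \right)} + G = \frac{7}{6} \left(-1\right) - \frac{61}{5} = - \frac{7}{6} - \frac{61}{5} = - \frac{401}{30}$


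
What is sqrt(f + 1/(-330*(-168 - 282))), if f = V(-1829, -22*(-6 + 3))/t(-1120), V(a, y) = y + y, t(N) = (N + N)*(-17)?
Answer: sqrt(4820412135)/1178100 ≈ 0.058933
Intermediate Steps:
t(N) = -34*N (t(N) = (2*N)*(-17) = -34*N)
V(a, y) = 2*y
f = 33/9520 (f = (2*(-22*(-6 + 3)))/((-34*(-1120))) = (2*(-22*(-3)))/38080 = (2*66)*(1/38080) = 132*(1/38080) = 33/9520 ≈ 0.0034664)
sqrt(f + 1/(-330*(-168 - 282))) = sqrt(33/9520 + 1/(-330*(-168 - 282))) = sqrt(33/9520 + 1/(-330*(-450))) = sqrt(33/9520 + 1/148500) = sqrt(245501/70686000) = sqrt(4820412135)/1178100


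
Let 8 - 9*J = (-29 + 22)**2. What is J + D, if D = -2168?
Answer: -19553/9 ≈ -2172.6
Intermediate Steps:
J = -41/9 (J = 8/9 - (-29 + 22)**2/9 = 8/9 - 1/9*(-7)**2 = 8/9 - 1/9*49 = 8/9 - 49/9 = -41/9 ≈ -4.5556)
J + D = -41/9 - 2168 = -19553/9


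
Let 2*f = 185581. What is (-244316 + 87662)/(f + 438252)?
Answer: -313308/1062085 ≈ -0.29499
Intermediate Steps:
f = 185581/2 (f = (½)*185581 = 185581/2 ≈ 92791.)
(-244316 + 87662)/(f + 438252) = (-244316 + 87662)/(185581/2 + 438252) = -156654/1062085/2 = -156654*2/1062085 = -313308/1062085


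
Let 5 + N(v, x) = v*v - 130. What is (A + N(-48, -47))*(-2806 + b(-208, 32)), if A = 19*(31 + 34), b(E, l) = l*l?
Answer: -6065928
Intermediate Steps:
N(v, x) = -135 + v² (N(v, x) = -5 + (v*v - 130) = -5 + (v² - 130) = -5 + (-130 + v²) = -135 + v²)
b(E, l) = l²
A = 1235 (A = 19*65 = 1235)
(A + N(-48, -47))*(-2806 + b(-208, 32)) = (1235 + (-135 + (-48)²))*(-2806 + 32²) = (1235 + (-135 + 2304))*(-2806 + 1024) = (1235 + 2169)*(-1782) = 3404*(-1782) = -6065928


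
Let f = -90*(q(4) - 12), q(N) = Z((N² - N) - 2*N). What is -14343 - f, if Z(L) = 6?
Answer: -14883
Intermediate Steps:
q(N) = 6
f = 540 (f = -90*(6 - 12) = -90*(-6) = 540)
-14343 - f = -14343 - 1*540 = -14343 - 540 = -14883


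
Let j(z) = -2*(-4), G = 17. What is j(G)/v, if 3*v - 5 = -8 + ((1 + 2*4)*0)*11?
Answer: -8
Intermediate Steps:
j(z) = 8
v = -1 (v = 5/3 + (-8 + ((1 + 2*4)*0)*11)/3 = 5/3 + (-8 + ((1 + 8)*0)*11)/3 = 5/3 + (-8 + (9*0)*11)/3 = 5/3 + (-8 + 0*11)/3 = 5/3 + (-8 + 0)/3 = 5/3 + (⅓)*(-8) = 5/3 - 8/3 = -1)
j(G)/v = 8/(-1) = 8*(-1) = -8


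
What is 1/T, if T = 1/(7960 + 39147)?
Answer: 47107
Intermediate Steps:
T = 1/47107 ≈ 2.1228e-5
1/T = 1/(1/47107) = 47107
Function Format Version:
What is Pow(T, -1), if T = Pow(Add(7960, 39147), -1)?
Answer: 47107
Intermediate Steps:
T = Rational(1, 47107) (T = Pow(47107, -1) = Rational(1, 47107) ≈ 2.1228e-5)
Pow(T, -1) = Pow(Rational(1, 47107), -1) = 47107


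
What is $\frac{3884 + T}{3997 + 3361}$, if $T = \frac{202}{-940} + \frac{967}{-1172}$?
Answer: $\frac{1069444849}{2026540360} \approx 0.52772$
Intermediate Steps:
$T = - \frac{286431}{275420}$ ($T = 202 \left(- \frac{1}{940}\right) + 967 \left(- \frac{1}{1172}\right) = - \frac{101}{470} - \frac{967}{1172} = - \frac{286431}{275420} \approx -1.04$)
$\frac{3884 + T}{3997 + 3361} = \frac{3884 - \frac{286431}{275420}}{3997 + 3361} = \frac{1069444849}{275420 \cdot 7358} = \frac{1069444849}{275420} \cdot \frac{1}{7358} = \frac{1069444849}{2026540360}$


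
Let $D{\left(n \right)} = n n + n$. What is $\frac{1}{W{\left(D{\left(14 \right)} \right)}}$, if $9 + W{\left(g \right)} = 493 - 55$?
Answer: $\frac{1}{429} \approx 0.002331$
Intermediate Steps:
$D{\left(n \right)} = n + n^{2}$ ($D{\left(n \right)} = n^{2} + n = n + n^{2}$)
$W{\left(g \right)} = 429$ ($W{\left(g \right)} = -9 + \left(493 - 55\right) = -9 + 438 = 429$)
$\frac{1}{W{\left(D{\left(14 \right)} \right)}} = \frac{1}{429}$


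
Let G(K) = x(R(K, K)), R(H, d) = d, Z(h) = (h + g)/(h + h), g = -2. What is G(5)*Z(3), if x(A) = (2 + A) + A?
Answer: 2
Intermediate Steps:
Z(h) = (-2 + h)/(2*h) (Z(h) = (h - 2)/(h + h) = (-2 + h)/((2*h)) = (-2 + h)*(1/(2*h)) = (-2 + h)/(2*h))
x(A) = 2 + 2*A
G(K) = 2 + 2*K
G(5)*Z(3) = (2 + 2*5)*((½)*(-2 + 3)/3) = (2 + 10)*((½)*(⅓)*1) = 12*(⅙) = 2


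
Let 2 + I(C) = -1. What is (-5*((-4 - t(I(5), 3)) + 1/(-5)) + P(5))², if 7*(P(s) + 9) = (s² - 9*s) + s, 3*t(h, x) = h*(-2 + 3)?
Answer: 1156/49 ≈ 23.592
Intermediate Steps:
I(C) = -3 (I(C) = -2 - 1 = -3)
t(h, x) = h/3 (t(h, x) = (h*(-2 + 3))/3 = (h*1)/3 = h/3)
P(s) = -9 - 8*s/7 + s²/7 (P(s) = -9 + ((s² - 9*s) + s)/7 = -9 + (s² - 8*s)/7 = -9 + (-8*s/7 + s²/7) = -9 - 8*s/7 + s²/7)
(-5*((-4 - t(I(5), 3)) + 1/(-5)) + P(5))² = (-5*((-4 - (-3)/3) + 1/(-5)) + (-9 - 8/7*5 + (⅐)*5²))² = (-5*((-4 - 1*(-1)) - ⅕) + (-9 - 40/7 + (⅐)*25))² = (-5*((-4 + 1) - ⅕) + (-9 - 40/7 + 25/7))² = (-5*(-3 - ⅕) - 78/7)² = (-5*(-16/5) - 78/7)² = (16 - 78/7)² = (34/7)² = 1156/49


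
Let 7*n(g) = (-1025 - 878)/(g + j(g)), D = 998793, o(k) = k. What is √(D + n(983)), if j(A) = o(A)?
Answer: √189164020889606/13762 ≈ 999.40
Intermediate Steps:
j(A) = A
n(g) = -1903/(14*g) (n(g) = ((-1025 - 878)/(g + g))/7 = (-1903*1/(2*g))/7 = (-1903/(2*g))/7 = -1903/(14*g))
√(D + n(983)) = √(998793 - 1903/14/983) = √(998793 - 1903/14*1/983) = √(998793 - 1903/13762) = √(13745387363/13762) = √189164020889606/13762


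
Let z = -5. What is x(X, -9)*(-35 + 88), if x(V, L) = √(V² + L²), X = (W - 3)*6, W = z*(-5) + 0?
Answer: 159*√1945 ≈ 7012.2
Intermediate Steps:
W = 25 (W = -5*(-5) + 0 = 25 + 0 = 25)
X = 132 (X = (25 - 3)*6 = 22*6 = 132)
x(V, L) = √(L² + V²)
x(X, -9)*(-35 + 88) = √((-9)² + 132²)*(-35 + 88) = √(81 + 17424)*53 = √17505*53 = (3*√1945)*53 = 159*√1945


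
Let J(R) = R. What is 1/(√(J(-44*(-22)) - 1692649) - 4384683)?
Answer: -4384683/19225446702170 - I*√1691681/19225446702170 ≈ -2.2807e-7 - 6.7652e-11*I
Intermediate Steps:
1/(√(J(-44*(-22)) - 1692649) - 4384683) = 1/(√(-44*(-22) - 1692649) - 4384683) = 1/(√(968 - 1692649) - 4384683) = 1/(√(-1691681) - 4384683) = 1/(I*√1691681 - 4384683) = 1/(-4384683 + I*√1691681)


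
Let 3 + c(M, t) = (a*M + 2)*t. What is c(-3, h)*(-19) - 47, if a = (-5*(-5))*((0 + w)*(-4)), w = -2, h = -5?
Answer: -56800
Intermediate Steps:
a = 200 (a = (-5*(-5))*((0 - 2)*(-4)) = 25*(-2*(-4)) = 25*8 = 200)
c(M, t) = -3 + t*(2 + 200*M) (c(M, t) = -3 + (200*M + 2)*t = -3 + (2 + 200*M)*t = -3 + t*(2 + 200*M))
c(-3, h)*(-19) - 47 = (-3 + 2*(-5) + 200*(-3)*(-5))*(-19) - 47 = (-3 - 10 + 3000)*(-19) - 47 = 2987*(-19) - 47 = -56753 - 47 = -56800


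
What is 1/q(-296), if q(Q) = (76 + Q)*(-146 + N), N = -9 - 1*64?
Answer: 1/48180 ≈ 2.0756e-5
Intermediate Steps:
N = -73 (N = -9 - 64 = -73)
q(Q) = -16644 - 219*Q (q(Q) = (76 + Q)*(-146 - 73) = (76 + Q)*(-219) = -16644 - 219*Q)
1/q(-296) = 1/(-16644 - 219*(-296)) = 1/(-16644 + 64824) = 1/48180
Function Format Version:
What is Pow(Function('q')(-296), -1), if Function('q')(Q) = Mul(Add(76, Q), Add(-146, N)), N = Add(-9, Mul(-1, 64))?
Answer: Rational(1, 48180) ≈ 2.0756e-5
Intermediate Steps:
N = -73 (N = Add(-9, -64) = -73)
Function('q')(Q) = Add(-16644, Mul(-219, Q)) (Function('q')(Q) = Mul(Add(76, Q), Add(-146, -73)) = Mul(Add(76, Q), -219) = Add(-16644, Mul(-219, Q)))
Pow(Function('q')(-296), -1) = Pow(Add(-16644, Mul(-219, -296)), -1) = Pow(Add(-16644, 64824), -1) = Pow(48180, -1) = Rational(1, 48180)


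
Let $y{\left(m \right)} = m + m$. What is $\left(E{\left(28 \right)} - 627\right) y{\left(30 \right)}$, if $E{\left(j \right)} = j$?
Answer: $-35940$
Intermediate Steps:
$y{\left(m \right)} = 2 m$
$\left(E{\left(28 \right)} - 627\right) y{\left(30 \right)} = \left(28 - 627\right) 2 \cdot 30 = \left(-599\right) 60 = -35940$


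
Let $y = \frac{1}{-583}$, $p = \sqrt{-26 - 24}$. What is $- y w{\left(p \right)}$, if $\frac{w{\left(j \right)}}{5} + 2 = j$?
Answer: $- \frac{10}{583} + \frac{25 i \sqrt{2}}{583} \approx -0.017153 + 0.060644 i$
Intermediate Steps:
$p = 5 i \sqrt{2}$ ($p = \sqrt{-50} = 5 i \sqrt{2} \approx 7.0711 i$)
$w{\left(j \right)} = -10 + 5 j$
$y = - \frac{1}{583} \approx -0.0017153$
$- y w{\left(p \right)} = - \frac{\left(-1\right) \left(-10 + 5 \cdot 5 i \sqrt{2}\right)}{583} = - \frac{\left(-1\right) \left(-10 + 25 i \sqrt{2}\right)}{583} = - (\frac{10}{583} - \frac{25 i \sqrt{2}}{583}) = - \frac{10}{583} + \frac{25 i \sqrt{2}}{583}$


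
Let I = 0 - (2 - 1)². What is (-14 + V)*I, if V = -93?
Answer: 107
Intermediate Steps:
I = -1 (I = 0 - 1*1² = 0 - 1*1 = 0 - 1 = -1)
(-14 + V)*I = (-14 - 93)*(-1) = -107*(-1) = 107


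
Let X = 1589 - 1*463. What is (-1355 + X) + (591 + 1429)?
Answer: 1791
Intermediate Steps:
X = 1126 (X = 1589 - 463 = 1126)
(-1355 + X) + (591 + 1429) = (-1355 + 1126) + (591 + 1429) = -229 + 2020 = 1791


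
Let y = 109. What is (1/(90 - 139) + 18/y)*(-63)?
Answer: -6957/763 ≈ -9.1180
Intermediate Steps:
(1/(90 - 139) + 18/y)*(-63) = (1/(90 - 139) + 18/109)*(-63) = (1/(-49) + 18*(1/109))*(-63) = (-1/49 + 18/109)*(-63) = (773/5341)*(-63) = -6957/763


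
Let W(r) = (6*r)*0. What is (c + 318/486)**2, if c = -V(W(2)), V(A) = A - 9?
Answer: 611524/6561 ≈ 93.206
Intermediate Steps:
W(r) = 0
V(A) = -9 + A
c = 9 (c = -(-9 + 0) = -1*(-9) = 9)
(c + 318/486)**2 = (9 + 318/486)**2 = (9 + 318*(1/486))**2 = (9 + 53/81)**2 = (782/81)**2 = 611524/6561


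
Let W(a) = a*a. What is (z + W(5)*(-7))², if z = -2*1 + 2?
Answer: 30625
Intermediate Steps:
W(a) = a²
z = 0 (z = -2 + 2 = 0)
(z + W(5)*(-7))² = (0 + 5²*(-7))² = (0 + 25*(-7))² = (0 - 175)² = (-175)² = 30625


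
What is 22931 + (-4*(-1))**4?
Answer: 23187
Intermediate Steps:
22931 + (-4*(-1))**4 = 22931 + 4**4 = 22931 + 256 = 23187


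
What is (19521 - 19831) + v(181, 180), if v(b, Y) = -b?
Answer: -491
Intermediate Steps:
(19521 - 19831) + v(181, 180) = (19521 - 19831) - 1*181 = -310 - 181 = -491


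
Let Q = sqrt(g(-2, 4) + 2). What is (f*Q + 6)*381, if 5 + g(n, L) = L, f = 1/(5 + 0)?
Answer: 11811/5 ≈ 2362.2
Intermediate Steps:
f = 1/5 ≈ 0.20000
g(n, L) = -5 + L
Q = 1 (Q = sqrt((-5 + 4) + 2) = sqrt(-1 + 2) = sqrt(1) = 1)
(f*Q + 6)*381 = ((1/5)*1 + 6)*381 = (1/5 + 6)*381 = (31/5)*381 = 11811/5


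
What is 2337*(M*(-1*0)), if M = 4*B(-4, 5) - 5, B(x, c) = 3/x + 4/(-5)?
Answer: 0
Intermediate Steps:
B(x, c) = -4/5 + 3/x (B(x, c) = 3/x + 4*(-1/5) = 3/x - 4/5 = -4/5 + 3/x)
M = -56/5 (M = 4*(-4/5 + 3/(-4)) - 5 = 4*(-4/5 + 3*(-1/4)) - 5 = 4*(-4/5 - 3/4) - 5 = 4*(-31/20) - 5 = -31/5 - 5 = -56/5 ≈ -11.200)
2337*(M*(-1*0)) = 2337*(-(-56)*0/5) = 2337*(-56/5*0) = 2337*0 = 0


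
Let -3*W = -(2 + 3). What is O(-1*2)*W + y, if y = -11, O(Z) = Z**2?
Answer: -13/3 ≈ -4.3333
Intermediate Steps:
W = 5/3 (W = -(-1)*(2 + 3)/3 = -(-1)*5/3 = -1/3*(-5) = 5/3 ≈ 1.6667)
O(-1*2)*W + y = (-1*2)**2*(5/3) - 11 = (-2)**2*(5/3) - 11 = 4*(5/3) - 11 = 20/3 - 11 = -13/3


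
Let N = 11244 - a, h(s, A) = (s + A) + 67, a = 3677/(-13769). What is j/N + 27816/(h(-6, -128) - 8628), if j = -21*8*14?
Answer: -4588122320568/1346180011535 ≈ -3.4083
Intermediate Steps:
a = -3677/13769 (a = 3677*(-1/13769) = -3677/13769 ≈ -0.26705)
h(s, A) = 67 + A + s (h(s, A) = (A + s) + 67 = 67 + A + s)
j = -2352 (j = -168*14 = -2352)
N = 154822313/13769 (N = 11244 - 1*(-3677/13769) = 11244 + 3677/13769 = 154822313/13769 ≈ 11244.)
j/N + 27816/(h(-6, -128) - 8628) = -2352/154822313/13769 + 27816/((67 - 128 - 6) - 8628) = -2352*13769/154822313 + 27816/(-67 - 8628) = -32384688/154822313 + 27816/(-8695) = -32384688/154822313 + 27816*(-1/8695) = -32384688/154822313 - 27816/8695 = -4588122320568/1346180011535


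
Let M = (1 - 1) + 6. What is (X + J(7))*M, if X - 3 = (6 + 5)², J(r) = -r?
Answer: 702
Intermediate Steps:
X = 124 (X = 3 + (6 + 5)² = 3 + 11² = 3 + 121 = 124)
M = 6 (M = 0 + 6 = 6)
(X + J(7))*M = (124 - 1*7)*6 = (124 - 7)*6 = 117*6 = 702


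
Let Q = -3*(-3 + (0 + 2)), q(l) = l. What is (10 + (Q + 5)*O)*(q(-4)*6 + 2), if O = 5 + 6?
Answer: -2156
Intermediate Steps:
O = 11
Q = 3 (Q = -3*(-3 + 2) = -3*(-1) = 3)
(10 + (Q + 5)*O)*(q(-4)*6 + 2) = (10 + (3 + 5)*11)*(-4*6 + 2) = (10 + 8*11)*(-24 + 2) = (10 + 88)*(-22) = 98*(-22) = -2156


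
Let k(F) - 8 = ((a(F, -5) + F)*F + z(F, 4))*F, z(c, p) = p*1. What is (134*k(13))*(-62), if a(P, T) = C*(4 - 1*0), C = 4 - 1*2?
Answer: -29983572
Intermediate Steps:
C = 2 (C = 4 - 2 = 2)
a(P, T) = 8 (a(P, T) = 2*(4 - 1*0) = 2*(4 + 0) = 2*4 = 8)
z(c, p) = p
k(F) = 8 + F*(4 + F*(8 + F)) (k(F) = 8 + ((8 + F)*F + 4)*F = 8 + (F*(8 + F) + 4)*F = 8 + (4 + F*(8 + F))*F = 8 + F*(4 + F*(8 + F)))
(134*k(13))*(-62) = (134*(8 + 13**3 + 4*13 + 8*13**2))*(-62) = (134*(8 + 2197 + 52 + 8*169))*(-62) = (134*(8 + 2197 + 52 + 1352))*(-62) = (134*3609)*(-62) = 483606*(-62) = -29983572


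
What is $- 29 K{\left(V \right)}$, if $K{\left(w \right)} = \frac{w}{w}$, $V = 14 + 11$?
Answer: $-29$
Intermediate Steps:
$V = 25$
$K{\left(w \right)} = 1$
$- 29 K{\left(V \right)} = \left(-29\right) 1 = -29$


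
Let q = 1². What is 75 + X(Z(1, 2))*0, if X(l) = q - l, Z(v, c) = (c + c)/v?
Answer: 75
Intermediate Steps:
q = 1
Z(v, c) = 2*c/v (Z(v, c) = (2*c)/v = 2*c/v)
X(l) = 1 - l
75 + X(Z(1, 2))*0 = 75 + (1 - 2*2/1)*0 = 75 + (1 - 2*2)*0 = 75 + (1 - 1*4)*0 = 75 + (1 - 4)*0 = 75 - 3*0 = 75 + 0 = 75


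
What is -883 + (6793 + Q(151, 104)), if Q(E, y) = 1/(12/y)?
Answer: 17756/3 ≈ 5918.7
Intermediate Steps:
Q(E, y) = y/12
-883 + (6793 + Q(151, 104)) = -883 + (6793 + (1/12)*104) = -883 + (6793 + 26/3) = -883 + 20405/3 = 17756/3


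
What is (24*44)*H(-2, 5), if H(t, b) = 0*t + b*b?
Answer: 26400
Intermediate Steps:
H(t, b) = b² (H(t, b) = 0 + b² = b²)
(24*44)*H(-2, 5) = (24*44)*5² = 1056*25 = 26400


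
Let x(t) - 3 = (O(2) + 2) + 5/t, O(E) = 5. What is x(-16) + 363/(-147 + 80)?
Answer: 4577/1072 ≈ 4.2696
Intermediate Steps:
x(t) = 10 + 5/t (x(t) = 3 + ((5 + 2) + 5/t) = 3 + (7 + 5/t) = 10 + 5/t)
x(-16) + 363/(-147 + 80) = (10 + 5/(-16)) + 363/(-147 + 80) = (10 + 5*(-1/16)) + 363/(-67) = (10 - 5/16) + 363*(-1/67) = 155/16 - 363/67 = 4577/1072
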